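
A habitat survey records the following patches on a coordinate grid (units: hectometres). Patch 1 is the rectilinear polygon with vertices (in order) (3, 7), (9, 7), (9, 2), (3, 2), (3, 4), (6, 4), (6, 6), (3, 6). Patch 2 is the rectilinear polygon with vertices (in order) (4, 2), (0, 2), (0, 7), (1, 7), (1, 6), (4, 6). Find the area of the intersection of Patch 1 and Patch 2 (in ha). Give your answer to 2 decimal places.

2.00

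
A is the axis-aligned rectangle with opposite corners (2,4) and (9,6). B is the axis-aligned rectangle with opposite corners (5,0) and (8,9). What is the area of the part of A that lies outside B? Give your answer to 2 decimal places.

8.00

|A∩B|: x∈[5,8], y∈[4,6] → 3·2 = 6.
|A| = 14.
|A ∖ B| = |A| − |A∩B| = 14 − 6 = 8.00.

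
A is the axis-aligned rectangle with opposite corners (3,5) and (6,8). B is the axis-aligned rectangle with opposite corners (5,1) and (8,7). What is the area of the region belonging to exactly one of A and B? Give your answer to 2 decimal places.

|A∩B|: x∈[5,6], y∈[5,7] → 1·2 = 2.
|A △ B| = |A| + |B| − 2·|A∩B| = 9 + 18 − 4 = 23.00.

23.00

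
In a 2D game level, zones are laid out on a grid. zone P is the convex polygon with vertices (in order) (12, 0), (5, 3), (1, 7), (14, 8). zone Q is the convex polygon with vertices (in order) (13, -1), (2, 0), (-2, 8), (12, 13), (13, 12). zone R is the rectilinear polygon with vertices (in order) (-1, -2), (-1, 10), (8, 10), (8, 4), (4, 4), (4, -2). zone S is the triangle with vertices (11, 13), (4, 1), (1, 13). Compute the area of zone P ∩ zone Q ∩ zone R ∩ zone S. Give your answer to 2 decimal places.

The intersection is the polygon with vertices (7.805,7.524), (5.75,4), (4,4), (3,5), (2.472,7.113).
By the shoelace formula its area is 12.49.

12.49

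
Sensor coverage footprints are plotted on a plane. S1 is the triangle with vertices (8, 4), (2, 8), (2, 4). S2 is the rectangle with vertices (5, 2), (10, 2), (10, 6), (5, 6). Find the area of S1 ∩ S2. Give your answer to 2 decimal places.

3.00

The intersection is the polygon with vertices (8,4), (5,4), (5,6).
By the shoelace formula its area is 3.00.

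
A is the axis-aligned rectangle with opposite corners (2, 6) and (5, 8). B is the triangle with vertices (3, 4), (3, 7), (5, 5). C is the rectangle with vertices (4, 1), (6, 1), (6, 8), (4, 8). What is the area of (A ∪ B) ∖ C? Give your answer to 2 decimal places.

5.75

|A ∪ B| = 8.5.
|(A ∪ B) ∩ C| = 2.75.
|(A ∪ B) ∖ C| = 8.5 − 2.75 = 5.75.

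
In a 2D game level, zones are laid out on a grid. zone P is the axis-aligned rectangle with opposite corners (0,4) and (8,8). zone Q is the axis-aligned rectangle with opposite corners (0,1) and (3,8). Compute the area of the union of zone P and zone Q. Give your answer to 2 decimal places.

By inclusion–exclusion:
Individual areas: |zone P| = 32, |zone Q| = 21.
|zone P∩zone Q|: x∈[0,3], y∈[4,8] → 3·4 = 12.
|zone P ∪ zone Q| = 53 − 12 = 41.00.

41.00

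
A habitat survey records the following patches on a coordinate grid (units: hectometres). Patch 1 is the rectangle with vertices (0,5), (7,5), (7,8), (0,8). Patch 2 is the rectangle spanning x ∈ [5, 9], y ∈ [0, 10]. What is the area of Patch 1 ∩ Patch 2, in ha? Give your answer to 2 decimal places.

|Patch 1∩Patch 2|: x∈[5,7], y∈[5,8] → 2·3 = 6.

6.00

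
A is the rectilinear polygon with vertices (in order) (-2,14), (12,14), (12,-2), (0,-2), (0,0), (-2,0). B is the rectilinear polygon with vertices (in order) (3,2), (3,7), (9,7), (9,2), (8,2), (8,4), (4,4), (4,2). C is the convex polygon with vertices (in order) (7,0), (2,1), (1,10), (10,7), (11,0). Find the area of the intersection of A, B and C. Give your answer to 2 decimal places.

The intersection is the polygon with vertices (9,7), (9,2), (8,2), (8,4), (4,4), (4,2), (3,2), (3,7).
By the shoelace formula its area is 22.00.

22.00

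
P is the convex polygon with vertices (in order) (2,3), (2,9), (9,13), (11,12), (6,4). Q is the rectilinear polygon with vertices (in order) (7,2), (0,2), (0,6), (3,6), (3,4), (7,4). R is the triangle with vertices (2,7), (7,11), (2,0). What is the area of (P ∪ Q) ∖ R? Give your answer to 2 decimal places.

|P ∪ Q| = 64.
|(P ∪ Q) ∩ R| = 16.5909.
|(P ∪ Q) ∖ R| = 64 − 16.5909 = 47.41.

47.41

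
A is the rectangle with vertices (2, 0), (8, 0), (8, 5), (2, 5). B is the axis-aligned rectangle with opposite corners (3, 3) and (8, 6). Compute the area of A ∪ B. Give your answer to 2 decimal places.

35.00

By inclusion–exclusion:
Individual areas: |A| = 30, |B| = 15.
|A∩B|: x∈[3,8], y∈[3,5] → 5·2 = 10.
|A ∪ B| = 45 − 10 = 35.00.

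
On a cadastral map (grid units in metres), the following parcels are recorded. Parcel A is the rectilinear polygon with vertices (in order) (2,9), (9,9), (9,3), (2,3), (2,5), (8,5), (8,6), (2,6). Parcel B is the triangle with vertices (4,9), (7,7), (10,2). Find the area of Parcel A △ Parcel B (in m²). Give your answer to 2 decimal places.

|Parcel A| = 36, |Parcel B| = 4.5, |Parcel A∩Parcel B| = 3.3833.
|Parcel A △ Parcel B| = |Parcel A| + |Parcel B| − 2·|Parcel A∩Parcel B| = 36 + 4.5 − 6.7667 = 33.73.

33.73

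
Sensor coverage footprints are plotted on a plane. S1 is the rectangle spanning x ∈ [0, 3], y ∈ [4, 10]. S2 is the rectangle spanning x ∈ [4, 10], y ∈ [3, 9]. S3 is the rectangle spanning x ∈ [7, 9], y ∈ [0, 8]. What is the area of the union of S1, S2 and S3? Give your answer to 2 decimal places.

By inclusion–exclusion:
Individual areas: |S1| = 18, |S2| = 36, |S3| = 16.
|S1∩S2| = 0 (no overlap).
|S1∩S3| = 0 (no overlap).
|S2∩S3|: x∈[7,9], y∈[3,8] → 2·5 = 10.
|S1∩S2∩S3| = 0.
|S1 ∪ S2 ∪ S3| = 70 − 10 + 0 = 60.00.

60.00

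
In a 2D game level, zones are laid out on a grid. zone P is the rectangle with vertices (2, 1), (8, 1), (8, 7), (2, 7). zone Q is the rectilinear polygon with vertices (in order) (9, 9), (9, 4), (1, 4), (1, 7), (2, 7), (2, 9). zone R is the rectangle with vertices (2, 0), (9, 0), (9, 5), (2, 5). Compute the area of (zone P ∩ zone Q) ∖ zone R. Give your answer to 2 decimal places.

12.00

|zone P ∩ zone Q| = 18.
|(zone P ∩ zone Q) ∩ zone R| = 6.
|(zone P ∩ zone Q) ∖ zone R| = 18 − 6 = 12.00.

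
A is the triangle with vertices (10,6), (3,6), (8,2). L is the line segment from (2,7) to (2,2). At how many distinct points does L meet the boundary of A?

0

The segment lies entirely outside A and never meets its boundary.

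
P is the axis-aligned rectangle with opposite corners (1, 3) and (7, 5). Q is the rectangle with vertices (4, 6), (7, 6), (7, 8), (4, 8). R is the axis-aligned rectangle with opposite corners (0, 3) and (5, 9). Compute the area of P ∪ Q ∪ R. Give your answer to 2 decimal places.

38.00

By inclusion–exclusion:
Individual areas: |P| = 12, |Q| = 6, |R| = 30.
|P∩Q| = 0 (no overlap).
|P∩R|: x∈[1,5], y∈[3,5] → 4·2 = 8.
|Q∩R|: x∈[4,5], y∈[6,8] → 1·2 = 2.
|P∩Q∩R| = 0.
|P ∪ Q ∪ R| = 48 − 10 + 0 = 38.00.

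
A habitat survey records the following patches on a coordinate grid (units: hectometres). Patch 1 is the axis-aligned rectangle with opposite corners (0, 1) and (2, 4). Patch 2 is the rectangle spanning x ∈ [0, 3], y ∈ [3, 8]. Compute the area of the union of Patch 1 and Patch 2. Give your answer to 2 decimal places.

19.00

By inclusion–exclusion:
Individual areas: |Patch 1| = 6, |Patch 2| = 15.
|Patch 1∩Patch 2|: x∈[0,2], y∈[3,4] → 2·1 = 2.
|Patch 1 ∪ Patch 2| = 21 − 2 = 19.00.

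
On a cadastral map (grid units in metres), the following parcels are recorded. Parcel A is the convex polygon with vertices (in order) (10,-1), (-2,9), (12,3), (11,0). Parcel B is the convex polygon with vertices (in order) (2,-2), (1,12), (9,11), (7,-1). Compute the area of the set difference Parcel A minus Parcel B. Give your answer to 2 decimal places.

18.42

|Parcel A| = 35, |Parcel A∩Parcel B| = 16.577.
|Parcel A ∖ Parcel B| = |Parcel A| − |Parcel A∩Parcel B| = 35 − 16.577 = 18.42.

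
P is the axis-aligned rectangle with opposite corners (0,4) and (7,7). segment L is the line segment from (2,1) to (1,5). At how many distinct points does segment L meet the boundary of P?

The segment meets the boundary at (1.25,4).

1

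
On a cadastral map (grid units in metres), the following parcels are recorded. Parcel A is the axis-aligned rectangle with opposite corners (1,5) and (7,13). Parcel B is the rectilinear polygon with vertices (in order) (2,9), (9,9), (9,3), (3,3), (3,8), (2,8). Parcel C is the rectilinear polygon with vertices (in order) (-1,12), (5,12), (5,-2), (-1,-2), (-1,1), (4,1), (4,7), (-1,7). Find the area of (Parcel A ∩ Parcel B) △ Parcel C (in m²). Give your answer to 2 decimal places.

|Parcel A ∩ Parcel B| = 17.
|(Parcel A ∩ Parcel B) ∩ Parcel C| = 7.
|(Parcel A ∩ Parcel B) △ Parcel C| = 17 + 54 − 14 = 57.00.

57.00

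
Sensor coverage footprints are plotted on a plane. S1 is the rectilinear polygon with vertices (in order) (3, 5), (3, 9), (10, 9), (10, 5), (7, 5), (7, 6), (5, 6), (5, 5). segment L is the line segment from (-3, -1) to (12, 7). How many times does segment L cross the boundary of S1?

The segment meets the boundary at (10,5.933), (8.25,5).

2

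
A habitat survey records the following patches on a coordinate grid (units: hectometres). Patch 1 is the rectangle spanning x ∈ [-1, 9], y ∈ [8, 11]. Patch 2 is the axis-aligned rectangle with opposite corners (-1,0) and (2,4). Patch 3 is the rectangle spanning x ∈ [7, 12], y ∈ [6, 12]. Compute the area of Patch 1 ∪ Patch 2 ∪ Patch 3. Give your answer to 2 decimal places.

By inclusion–exclusion:
Individual areas: |Patch 1| = 30, |Patch 2| = 12, |Patch 3| = 30.
|Patch 1∩Patch 2| = 0 (no overlap).
|Patch 1∩Patch 3|: x∈[7,9], y∈[8,11] → 2·3 = 6.
|Patch 2∩Patch 3| = 0 (no overlap).
|Patch 1∩Patch 2∩Patch 3| = 0.
|Patch 1 ∪ Patch 2 ∪ Patch 3| = 72 − 6 + 0 = 66.00.

66.00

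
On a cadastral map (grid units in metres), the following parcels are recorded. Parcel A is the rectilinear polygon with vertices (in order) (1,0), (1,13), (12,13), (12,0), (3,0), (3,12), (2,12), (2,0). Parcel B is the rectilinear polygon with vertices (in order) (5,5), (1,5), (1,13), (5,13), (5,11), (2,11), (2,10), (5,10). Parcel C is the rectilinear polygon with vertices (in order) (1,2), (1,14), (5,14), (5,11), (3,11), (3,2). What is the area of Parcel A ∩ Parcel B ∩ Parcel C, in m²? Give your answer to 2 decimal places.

13.00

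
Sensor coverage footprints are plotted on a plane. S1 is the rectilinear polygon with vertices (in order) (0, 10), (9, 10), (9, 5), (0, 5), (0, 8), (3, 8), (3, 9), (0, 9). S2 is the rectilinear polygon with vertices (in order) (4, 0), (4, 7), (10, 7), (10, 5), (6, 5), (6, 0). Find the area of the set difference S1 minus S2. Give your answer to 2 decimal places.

32.00

|S1| = 42, |S1∩S2| = 10.
|S1 ∖ S2| = |S1| − |S1∩S2| = 42 − 10 = 32.00.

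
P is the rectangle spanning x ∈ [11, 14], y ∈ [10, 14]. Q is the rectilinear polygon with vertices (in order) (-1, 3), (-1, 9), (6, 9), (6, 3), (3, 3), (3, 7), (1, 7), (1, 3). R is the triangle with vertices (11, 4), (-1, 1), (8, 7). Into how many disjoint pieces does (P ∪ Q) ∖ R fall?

2

(P ∪ Q) ∖ R splits into 2 disjoint pieces (area 12, area 29).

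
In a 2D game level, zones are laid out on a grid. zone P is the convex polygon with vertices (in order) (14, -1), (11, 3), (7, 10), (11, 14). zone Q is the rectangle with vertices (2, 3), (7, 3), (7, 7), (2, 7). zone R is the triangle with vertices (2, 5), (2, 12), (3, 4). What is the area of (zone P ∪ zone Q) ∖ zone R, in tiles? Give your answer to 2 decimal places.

|zone P ∪ zone Q| = 58.5.
|(zone P ∪ zone Q) ∩ zone R| = 1.9375.
|(zone P ∪ zone Q) ∖ zone R| = 58.5 − 1.9375 = 56.56.

56.56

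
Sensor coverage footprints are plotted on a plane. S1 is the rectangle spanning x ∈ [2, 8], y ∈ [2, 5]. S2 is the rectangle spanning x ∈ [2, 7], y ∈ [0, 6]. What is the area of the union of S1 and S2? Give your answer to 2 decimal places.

33.00

By inclusion–exclusion:
Individual areas: |S1| = 18, |S2| = 30.
|S1∩S2|: x∈[2,7], y∈[2,5] → 5·3 = 15.
|S1 ∪ S2| = 48 − 15 = 33.00.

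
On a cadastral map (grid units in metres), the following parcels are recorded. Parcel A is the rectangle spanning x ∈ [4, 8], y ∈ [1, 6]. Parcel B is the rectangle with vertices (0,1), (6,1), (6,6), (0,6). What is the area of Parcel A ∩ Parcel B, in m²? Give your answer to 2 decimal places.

|Parcel A∩Parcel B|: x∈[4,6], y∈[1,6] → 2·5 = 10.

10.00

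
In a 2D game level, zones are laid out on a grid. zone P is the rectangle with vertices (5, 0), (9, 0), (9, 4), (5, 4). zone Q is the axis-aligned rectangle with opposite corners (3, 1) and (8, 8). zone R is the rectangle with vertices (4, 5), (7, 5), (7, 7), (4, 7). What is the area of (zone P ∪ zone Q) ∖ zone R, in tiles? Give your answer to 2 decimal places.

|zone P ∪ zone Q| = 42.
|(zone P ∪ zone Q) ∩ zone R| = 6.
|(zone P ∪ zone Q) ∖ zone R| = 42 − 6 = 36.00.

36.00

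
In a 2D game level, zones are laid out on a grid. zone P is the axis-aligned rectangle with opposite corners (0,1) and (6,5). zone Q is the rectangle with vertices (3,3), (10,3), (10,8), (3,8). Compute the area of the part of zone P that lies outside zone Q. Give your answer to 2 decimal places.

|zone P∩zone Q|: x∈[3,6], y∈[3,5] → 3·2 = 6.
|zone P| = 24.
|zone P ∖ zone Q| = |zone P| − |zone P∩zone Q| = 24 − 6 = 18.00.

18.00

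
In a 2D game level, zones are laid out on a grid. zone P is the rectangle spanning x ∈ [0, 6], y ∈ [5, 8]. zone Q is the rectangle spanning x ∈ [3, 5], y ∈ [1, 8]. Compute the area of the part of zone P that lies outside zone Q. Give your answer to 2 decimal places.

12.00

|zone P∩zone Q|: x∈[3,5], y∈[5,8] → 2·3 = 6.
|zone P| = 18.
|zone P ∖ zone Q| = |zone P| − |zone P∩zone Q| = 18 − 6 = 12.00.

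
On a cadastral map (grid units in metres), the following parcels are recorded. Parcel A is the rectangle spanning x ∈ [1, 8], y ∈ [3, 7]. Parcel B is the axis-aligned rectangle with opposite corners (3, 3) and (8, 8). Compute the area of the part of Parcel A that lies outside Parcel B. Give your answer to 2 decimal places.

|Parcel A∩Parcel B|: x∈[3,8], y∈[3,7] → 5·4 = 20.
|Parcel A| = 28.
|Parcel A ∖ Parcel B| = |Parcel A| − |Parcel A∩Parcel B| = 28 − 20 = 8.00.

8.00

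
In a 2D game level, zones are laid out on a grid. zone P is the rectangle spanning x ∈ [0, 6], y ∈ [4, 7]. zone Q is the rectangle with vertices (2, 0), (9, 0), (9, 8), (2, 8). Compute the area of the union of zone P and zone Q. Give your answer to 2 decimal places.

By inclusion–exclusion:
Individual areas: |zone P| = 18, |zone Q| = 56.
|zone P∩zone Q|: x∈[2,6], y∈[4,7] → 4·3 = 12.
|zone P ∪ zone Q| = 74 − 12 = 62.00.

62.00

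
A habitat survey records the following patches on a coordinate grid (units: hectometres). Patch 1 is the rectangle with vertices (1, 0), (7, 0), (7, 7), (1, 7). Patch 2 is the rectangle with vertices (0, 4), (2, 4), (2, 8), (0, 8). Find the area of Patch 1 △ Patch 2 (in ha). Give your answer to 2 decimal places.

44.00

|Patch 1∩Patch 2|: x∈[1,2], y∈[4,7] → 1·3 = 3.
|Patch 1 △ Patch 2| = |Patch 1| + |Patch 2| − 2·|Patch 1∩Patch 2| = 42 + 8 − 6 = 44.00.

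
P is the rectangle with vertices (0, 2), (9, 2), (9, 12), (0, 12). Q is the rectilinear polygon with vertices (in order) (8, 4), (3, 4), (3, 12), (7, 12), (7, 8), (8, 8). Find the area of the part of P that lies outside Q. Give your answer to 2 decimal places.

54.00

|P| = 90, |P∩Q| = 36.
|P ∖ Q| = |P| − |P∩Q| = 90 − 36 = 54.00.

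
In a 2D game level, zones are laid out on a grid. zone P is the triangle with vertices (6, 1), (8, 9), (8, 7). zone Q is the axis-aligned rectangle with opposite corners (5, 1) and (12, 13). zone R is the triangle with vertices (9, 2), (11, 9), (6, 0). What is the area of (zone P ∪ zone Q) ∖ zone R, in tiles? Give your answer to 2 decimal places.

|zone P ∪ zone Q| = 84.
|(zone P ∪ zone Q) ∩ zone R| = 8.0278.
|(zone P ∪ zone Q) ∖ zone R| = 84 − 8.0278 = 75.97.

75.97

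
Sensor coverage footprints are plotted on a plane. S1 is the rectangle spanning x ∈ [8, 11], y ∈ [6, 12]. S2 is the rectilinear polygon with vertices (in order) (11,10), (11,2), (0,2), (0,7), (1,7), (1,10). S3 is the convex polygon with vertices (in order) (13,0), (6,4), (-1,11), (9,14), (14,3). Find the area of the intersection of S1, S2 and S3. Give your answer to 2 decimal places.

The intersection is the polygon with vertices (8,6), (8,10), (10.818,10), (11,9.6), (11,6).
By the shoelace formula its area is 11.96.

11.96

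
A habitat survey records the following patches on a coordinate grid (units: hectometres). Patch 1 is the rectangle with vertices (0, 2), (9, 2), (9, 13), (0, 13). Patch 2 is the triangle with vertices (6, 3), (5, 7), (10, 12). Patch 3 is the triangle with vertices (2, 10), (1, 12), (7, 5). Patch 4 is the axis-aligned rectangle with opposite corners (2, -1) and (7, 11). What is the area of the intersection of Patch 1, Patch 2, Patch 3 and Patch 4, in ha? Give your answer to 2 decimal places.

The intersection is the polygon with vertices (5,7), (5.154,7.154), (6.927,5.085), (6.923,5.077).
By the shoelace formula its area is 0.31.

0.31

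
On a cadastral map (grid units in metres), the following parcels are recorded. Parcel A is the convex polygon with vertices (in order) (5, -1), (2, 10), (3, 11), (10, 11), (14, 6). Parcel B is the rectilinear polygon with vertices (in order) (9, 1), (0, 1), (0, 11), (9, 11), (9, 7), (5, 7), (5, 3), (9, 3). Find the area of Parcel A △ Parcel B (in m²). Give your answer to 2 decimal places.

|Parcel A| = 85.5, |Parcel B| = 74, |Parcel A∩Parcel B| = 41.6609.
|Parcel A △ Parcel B| = |Parcel A| + |Parcel B| − 2·|Parcel A∩Parcel B| = 85.5 + 74 − 83.3218 = 76.18.

76.18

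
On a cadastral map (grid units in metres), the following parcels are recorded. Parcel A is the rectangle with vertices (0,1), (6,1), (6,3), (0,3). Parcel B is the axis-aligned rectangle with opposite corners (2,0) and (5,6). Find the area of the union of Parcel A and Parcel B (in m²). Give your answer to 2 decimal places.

By inclusion–exclusion:
Individual areas: |Parcel A| = 12, |Parcel B| = 18.
|Parcel A∩Parcel B|: x∈[2,5], y∈[1,3] → 3·2 = 6.
|Parcel A ∪ Parcel B| = 30 − 6 = 24.00.

24.00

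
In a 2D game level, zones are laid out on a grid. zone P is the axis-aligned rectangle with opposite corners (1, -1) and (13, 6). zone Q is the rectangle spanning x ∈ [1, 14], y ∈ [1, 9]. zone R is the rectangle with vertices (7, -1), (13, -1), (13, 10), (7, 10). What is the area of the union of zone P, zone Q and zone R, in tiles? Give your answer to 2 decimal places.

134.00

By inclusion–exclusion:
Individual areas: |zone P| = 84, |zone Q| = 104, |zone R| = 66.
|zone P∩zone Q|: x∈[1,13], y∈[1,6] → 12·5 = 60.
|zone P∩zone R|: x∈[7,13], y∈[-1,6] → 6·7 = 42.
|zone Q∩zone R|: x∈[7,13], y∈[1,9] → 6·8 = 48.
|zone P∩zone Q∩zone R| = 30.
|zone P ∪ zone Q ∪ zone R| = 254 − 150 + 30 = 134.00.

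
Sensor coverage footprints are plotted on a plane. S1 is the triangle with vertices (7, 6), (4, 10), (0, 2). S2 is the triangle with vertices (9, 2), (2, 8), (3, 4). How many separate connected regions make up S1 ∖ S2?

S1 ∖ S2 splits into 2 disjoint pieces (area 9.5857, area 5.1404).

2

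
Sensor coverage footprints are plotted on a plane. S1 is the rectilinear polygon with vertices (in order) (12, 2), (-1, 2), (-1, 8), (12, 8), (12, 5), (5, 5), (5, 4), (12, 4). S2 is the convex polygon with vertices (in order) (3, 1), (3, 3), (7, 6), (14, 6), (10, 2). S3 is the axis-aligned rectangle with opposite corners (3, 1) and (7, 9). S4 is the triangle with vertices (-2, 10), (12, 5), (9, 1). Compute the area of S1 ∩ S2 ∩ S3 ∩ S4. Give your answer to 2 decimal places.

1.82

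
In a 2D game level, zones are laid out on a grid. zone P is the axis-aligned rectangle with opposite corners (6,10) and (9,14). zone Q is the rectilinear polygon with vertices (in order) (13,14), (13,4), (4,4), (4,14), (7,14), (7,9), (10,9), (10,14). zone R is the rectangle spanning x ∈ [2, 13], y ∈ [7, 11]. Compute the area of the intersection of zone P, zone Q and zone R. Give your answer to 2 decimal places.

1.00

The intersection is the polygon with vertices (7,10), (6,10), (6,11), (7,11).
By the shoelace formula its area is 1.00.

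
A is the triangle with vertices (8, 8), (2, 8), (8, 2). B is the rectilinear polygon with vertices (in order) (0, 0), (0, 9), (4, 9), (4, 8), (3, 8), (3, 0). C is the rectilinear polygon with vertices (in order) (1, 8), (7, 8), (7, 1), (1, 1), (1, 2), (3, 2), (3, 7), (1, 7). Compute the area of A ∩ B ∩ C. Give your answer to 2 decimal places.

0.50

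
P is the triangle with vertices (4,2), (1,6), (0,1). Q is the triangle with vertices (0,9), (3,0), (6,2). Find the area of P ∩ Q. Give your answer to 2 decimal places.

3.65

The intersection is the polygon with vertices (4,2), (2.462,1.615), (1,6).
By the shoelace formula its area is 3.65.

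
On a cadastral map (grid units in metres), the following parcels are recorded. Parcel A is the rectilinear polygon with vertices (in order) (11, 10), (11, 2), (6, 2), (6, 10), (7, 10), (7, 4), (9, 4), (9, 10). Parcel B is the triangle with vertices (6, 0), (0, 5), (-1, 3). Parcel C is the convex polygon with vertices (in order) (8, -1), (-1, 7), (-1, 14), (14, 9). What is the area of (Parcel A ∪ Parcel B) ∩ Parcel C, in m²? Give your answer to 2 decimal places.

26.80

|Parcel A ∪ Parcel B| = 36.5.
|(Parcel A ∪ Parcel B) ∩ Parcel C| = 26.80.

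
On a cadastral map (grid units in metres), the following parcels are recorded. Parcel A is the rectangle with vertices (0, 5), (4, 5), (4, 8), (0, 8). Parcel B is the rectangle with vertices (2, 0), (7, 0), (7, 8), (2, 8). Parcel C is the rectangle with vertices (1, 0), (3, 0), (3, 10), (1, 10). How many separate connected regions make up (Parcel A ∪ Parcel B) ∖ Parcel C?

(Parcel A ∪ Parcel B) ∖ Parcel C splits into 2 disjoint pieces (area 32, area 3).

2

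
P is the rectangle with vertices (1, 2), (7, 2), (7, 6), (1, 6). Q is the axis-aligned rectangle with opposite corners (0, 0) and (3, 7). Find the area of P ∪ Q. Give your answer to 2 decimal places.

37.00

By inclusion–exclusion:
Individual areas: |P| = 24, |Q| = 21.
|P∩Q|: x∈[1,3], y∈[2,6] → 2·4 = 8.
|P ∪ Q| = 45 − 8 = 37.00.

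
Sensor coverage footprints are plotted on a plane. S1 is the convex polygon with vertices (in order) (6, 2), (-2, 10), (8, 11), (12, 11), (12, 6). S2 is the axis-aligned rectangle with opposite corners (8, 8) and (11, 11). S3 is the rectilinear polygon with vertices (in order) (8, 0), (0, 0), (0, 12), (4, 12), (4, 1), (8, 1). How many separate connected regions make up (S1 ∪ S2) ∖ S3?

(S1 ∪ S2) ∖ S3 splits into 2 disjoint pieces (area 2.2, area 57.2).

2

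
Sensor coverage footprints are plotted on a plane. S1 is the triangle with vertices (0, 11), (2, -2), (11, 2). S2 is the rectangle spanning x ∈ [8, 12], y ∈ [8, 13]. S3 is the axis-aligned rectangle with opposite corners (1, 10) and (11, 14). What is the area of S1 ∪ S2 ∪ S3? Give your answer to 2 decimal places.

113.48

By inclusion–exclusion:
Individual areas: |S1| = 62.5, |S2| = 20, |S3| = 40.
|S1∩S2| = 0.
|S1∩S3| = 0.0202.
|S2∩S3|: x∈[8,11], y∈[10,13] → 3·3 = 9.
|S1∩S2∩S3| = 0.
|S1 ∪ S2 ∪ S3| = 122.5 − 9.0202 + 0 = 113.48.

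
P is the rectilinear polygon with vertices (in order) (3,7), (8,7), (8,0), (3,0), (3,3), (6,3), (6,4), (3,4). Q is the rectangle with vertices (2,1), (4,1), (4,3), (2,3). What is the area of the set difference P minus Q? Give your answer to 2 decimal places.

30.00

|P| = 32, |P∩Q| = 2.
|P ∖ Q| = |P| − |P∩Q| = 32 − 2 = 30.00.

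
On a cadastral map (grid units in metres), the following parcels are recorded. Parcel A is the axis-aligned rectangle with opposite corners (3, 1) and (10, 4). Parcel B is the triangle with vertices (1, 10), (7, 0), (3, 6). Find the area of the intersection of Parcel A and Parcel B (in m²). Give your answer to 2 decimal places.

The intersection is the polygon with vertices (4.6,4), (6.4,1), (6.333,1), (4.333,4).
By the shoelace formula its area is 0.50.

0.50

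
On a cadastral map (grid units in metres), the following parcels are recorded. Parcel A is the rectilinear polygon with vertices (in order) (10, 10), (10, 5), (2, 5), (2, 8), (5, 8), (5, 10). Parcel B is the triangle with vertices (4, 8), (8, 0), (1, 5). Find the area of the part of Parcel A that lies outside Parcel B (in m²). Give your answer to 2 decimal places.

27.75

|Parcel A| = 34, |Parcel A∩Parcel B| = 6.25.
|Parcel A ∖ Parcel B| = |Parcel A| − |Parcel A∩Parcel B| = 34 − 6.25 = 27.75.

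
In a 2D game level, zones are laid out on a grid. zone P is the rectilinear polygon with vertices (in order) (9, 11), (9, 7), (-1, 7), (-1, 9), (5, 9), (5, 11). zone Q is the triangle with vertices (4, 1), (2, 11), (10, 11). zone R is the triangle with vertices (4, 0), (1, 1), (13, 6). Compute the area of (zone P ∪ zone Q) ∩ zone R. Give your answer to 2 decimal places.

0.77

The region (zone P ∪ zone Q) ∩ zone R is the polygon with vertices (4,1), (3.769,2.154), (5,2.667).
By the shoelace formula its area is 0.77.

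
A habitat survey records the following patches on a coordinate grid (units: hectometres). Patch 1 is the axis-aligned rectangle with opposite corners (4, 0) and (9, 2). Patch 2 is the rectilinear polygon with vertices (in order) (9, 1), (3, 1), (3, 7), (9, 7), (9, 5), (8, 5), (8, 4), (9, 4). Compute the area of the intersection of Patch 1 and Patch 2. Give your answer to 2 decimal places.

The intersection is the polygon with vertices (9,1), (4,1), (4,2), (9,2).
By the shoelace formula its area is 5.00.

5.00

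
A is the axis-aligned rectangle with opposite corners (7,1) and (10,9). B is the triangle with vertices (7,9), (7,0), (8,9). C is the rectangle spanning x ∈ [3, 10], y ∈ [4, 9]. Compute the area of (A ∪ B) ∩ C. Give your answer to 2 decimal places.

The region (A ∪ B) ∩ C is the polygon with vertices (10,4), (7,4), (7,9), (8,9), (10,9).
By the shoelace formula its area is 15.00.

15.00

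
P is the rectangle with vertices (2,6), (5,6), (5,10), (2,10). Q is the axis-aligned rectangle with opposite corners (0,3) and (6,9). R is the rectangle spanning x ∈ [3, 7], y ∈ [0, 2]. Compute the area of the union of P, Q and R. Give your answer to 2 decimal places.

By inclusion–exclusion:
Individual areas: |P| = 12, |Q| = 36, |R| = 8.
|P∩Q|: x∈[2,5], y∈[6,9] → 3·3 = 9.
|P∩R| = 0 (no overlap).
|Q∩R| = 0 (no overlap).
|P∩Q∩R| = 0.
|P ∪ Q ∪ R| = 56 − 9 + 0 = 47.00.

47.00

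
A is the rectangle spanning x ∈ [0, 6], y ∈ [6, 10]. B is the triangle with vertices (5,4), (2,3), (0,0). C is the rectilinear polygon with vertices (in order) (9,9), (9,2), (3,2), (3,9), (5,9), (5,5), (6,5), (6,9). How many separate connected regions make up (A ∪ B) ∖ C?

2

(A ∪ B) ∖ C splits into 2 disjoint pieces (area 18, area 2.5667).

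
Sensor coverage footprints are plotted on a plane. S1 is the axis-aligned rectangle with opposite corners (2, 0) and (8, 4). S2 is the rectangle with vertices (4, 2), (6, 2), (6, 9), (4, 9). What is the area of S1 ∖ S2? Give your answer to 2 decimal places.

|S1∩S2|: x∈[4,6], y∈[2,4] → 2·2 = 4.
|S1| = 24.
|S1 ∖ S2| = |S1| − |S1∩S2| = 24 − 4 = 20.00.

20.00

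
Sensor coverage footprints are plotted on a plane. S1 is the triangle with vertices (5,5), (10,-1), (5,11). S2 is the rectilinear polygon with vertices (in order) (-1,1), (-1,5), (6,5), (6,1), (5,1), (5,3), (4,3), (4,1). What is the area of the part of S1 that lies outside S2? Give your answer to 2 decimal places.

14.40

|S1| = 15, |S1∩S2| = 0.6.
|S1 ∖ S2| = |S1| − |S1∩S2| = 15 − 0.6 = 14.40.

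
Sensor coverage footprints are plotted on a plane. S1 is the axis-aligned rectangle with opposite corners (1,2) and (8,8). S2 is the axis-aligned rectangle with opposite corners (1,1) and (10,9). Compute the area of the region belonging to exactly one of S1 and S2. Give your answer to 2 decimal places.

|S1∩S2|: x∈[1,8], y∈[2,8] → 7·6 = 42.
|S1 △ S2| = |S1| + |S2| − 2·|S1∩S2| = 42 + 72 − 84 = 30.00.

30.00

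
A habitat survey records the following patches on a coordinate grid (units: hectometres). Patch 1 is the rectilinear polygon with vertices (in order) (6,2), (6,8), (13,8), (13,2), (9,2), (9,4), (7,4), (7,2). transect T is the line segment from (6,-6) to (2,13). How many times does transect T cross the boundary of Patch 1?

The segment lies entirely outside Patch 1 and never meets its boundary.

0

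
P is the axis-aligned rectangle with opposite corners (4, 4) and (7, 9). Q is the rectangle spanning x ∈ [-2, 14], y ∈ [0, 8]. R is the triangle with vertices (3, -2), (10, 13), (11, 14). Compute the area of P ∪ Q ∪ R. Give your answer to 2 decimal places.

133.40

By inclusion–exclusion:
Individual areas: |P| = 15, |Q| = 128, |R| = 4.
|P∩Q|: x∈[4,7], y∈[4,8] → 3·4 = 12.
|P∩R| = 0.5429.
|Q∩R| = 1.6.
|P∩Q∩R| = 0.5429.
|P ∪ Q ∪ R| = 147 − 14.1429 + 0.5429 = 133.40.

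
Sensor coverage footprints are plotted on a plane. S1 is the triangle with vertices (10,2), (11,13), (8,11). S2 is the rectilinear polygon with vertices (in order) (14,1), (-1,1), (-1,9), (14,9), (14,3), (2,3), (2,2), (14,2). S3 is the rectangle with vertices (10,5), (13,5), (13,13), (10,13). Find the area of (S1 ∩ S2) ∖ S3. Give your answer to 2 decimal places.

|S1 ∩ S2| = 7.5152.
|(S1 ∩ S2) ∩ S3| = 1.8182.
|(S1 ∩ S2) ∖ S3| = 7.5152 − 1.8182 = 5.70.

5.70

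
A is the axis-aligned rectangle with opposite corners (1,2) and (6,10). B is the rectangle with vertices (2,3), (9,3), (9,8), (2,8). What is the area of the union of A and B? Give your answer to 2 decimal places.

55.00

By inclusion–exclusion:
Individual areas: |A| = 40, |B| = 35.
|A∩B|: x∈[2,6], y∈[3,8] → 4·5 = 20.
|A ∪ B| = 75 − 20 = 55.00.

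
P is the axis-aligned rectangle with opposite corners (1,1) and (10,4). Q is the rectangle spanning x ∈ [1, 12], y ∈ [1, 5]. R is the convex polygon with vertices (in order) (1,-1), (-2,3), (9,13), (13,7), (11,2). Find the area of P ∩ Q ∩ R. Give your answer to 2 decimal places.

26.18

The intersection is the polygon with vertices (10,1.7), (7.667,1), (1,1), (1,4), (10,4).
By the shoelace formula its area is 26.18.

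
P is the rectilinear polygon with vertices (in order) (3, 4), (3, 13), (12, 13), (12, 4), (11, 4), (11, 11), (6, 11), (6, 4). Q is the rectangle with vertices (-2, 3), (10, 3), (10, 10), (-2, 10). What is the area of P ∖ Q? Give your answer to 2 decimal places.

|P| = 46, |P∩Q| = 18.
|P ∖ Q| = |P| − |P∩Q| = 46 − 18 = 28.00.

28.00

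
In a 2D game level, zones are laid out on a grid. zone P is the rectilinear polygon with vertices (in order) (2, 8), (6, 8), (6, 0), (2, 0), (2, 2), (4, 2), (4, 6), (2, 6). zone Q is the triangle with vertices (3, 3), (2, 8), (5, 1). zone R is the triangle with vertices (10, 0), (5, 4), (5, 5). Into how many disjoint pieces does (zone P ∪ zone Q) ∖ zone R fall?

(zone P ∪ zone Q) ∖ zone R is a single connected region.

1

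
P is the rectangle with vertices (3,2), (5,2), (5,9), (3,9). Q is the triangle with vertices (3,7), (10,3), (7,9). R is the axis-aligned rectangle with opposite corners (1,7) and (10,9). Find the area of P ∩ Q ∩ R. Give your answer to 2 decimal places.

The intersection is the polygon with vertices (5,8), (5,7), (3,7).
By the shoelace formula its area is 1.00.

1.00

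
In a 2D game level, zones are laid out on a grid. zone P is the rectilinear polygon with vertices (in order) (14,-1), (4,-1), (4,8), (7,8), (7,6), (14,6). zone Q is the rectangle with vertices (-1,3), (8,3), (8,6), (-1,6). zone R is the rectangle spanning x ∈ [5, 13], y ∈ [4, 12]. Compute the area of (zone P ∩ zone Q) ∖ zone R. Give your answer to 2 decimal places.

6.00

|zone P ∩ zone Q| = 12.
|(zone P ∩ zone Q) ∩ zone R| = 6.
|(zone P ∩ zone Q) ∖ zone R| = 12 − 6 = 6.00.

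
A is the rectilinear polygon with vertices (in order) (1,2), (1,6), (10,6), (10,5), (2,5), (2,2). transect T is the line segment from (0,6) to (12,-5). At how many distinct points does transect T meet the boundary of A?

2

The segment meets the boundary at (2,4.167), (1,5.083).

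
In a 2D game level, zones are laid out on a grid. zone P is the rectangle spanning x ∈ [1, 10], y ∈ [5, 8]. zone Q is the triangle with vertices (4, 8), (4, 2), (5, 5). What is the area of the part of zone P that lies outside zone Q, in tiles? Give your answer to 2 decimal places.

25.50

|zone P| = 27, |zone P∩zone Q| = 1.5.
|zone P ∖ zone Q| = |zone P| − |zone P∩zone Q| = 27 − 1.5 = 25.50.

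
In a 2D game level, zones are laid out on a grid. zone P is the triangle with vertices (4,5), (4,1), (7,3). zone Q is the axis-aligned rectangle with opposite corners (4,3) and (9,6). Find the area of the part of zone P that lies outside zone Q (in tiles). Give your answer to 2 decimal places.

3.00

|zone P| = 6, |zone P∩zone Q| = 3.
|zone P ∖ zone Q| = |zone P| − |zone P∩zone Q| = 6 − 3 = 3.00.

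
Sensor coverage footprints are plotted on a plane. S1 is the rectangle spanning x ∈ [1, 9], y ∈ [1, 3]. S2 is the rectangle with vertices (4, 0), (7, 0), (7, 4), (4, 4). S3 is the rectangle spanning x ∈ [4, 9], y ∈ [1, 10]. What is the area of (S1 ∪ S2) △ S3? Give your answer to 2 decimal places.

|S1 ∪ S2| = 22.
|(S1 ∪ S2) ∩ S3| = 13.
|(S1 ∪ S2) △ S3| = 22 + 45 − 26 = 41.00.

41.00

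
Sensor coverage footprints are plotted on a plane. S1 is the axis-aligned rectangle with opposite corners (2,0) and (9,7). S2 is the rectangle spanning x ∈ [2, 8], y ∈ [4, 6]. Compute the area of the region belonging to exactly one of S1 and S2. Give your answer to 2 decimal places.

37.00

|S1∩S2|: x∈[2,8], y∈[4,6] → 6·2 = 12.
|S1 △ S2| = |S1| + |S2| − 2·|S1∩S2| = 49 + 12 − 24 = 37.00.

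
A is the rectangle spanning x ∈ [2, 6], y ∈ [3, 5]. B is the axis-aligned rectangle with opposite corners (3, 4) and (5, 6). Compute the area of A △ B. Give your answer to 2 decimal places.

8.00

|A∩B|: x∈[3,5], y∈[4,5] → 2·1 = 2.
|A △ B| = |A| + |B| − 2·|A∩B| = 8 + 4 − 4 = 8.00.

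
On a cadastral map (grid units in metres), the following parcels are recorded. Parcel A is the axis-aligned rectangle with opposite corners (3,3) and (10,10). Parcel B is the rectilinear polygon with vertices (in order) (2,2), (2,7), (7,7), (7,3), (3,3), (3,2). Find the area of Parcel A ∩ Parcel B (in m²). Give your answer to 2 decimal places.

The intersection is the polygon with vertices (3,7), (7,7), (7,3), (3,3).
By the shoelace formula its area is 16.00.

16.00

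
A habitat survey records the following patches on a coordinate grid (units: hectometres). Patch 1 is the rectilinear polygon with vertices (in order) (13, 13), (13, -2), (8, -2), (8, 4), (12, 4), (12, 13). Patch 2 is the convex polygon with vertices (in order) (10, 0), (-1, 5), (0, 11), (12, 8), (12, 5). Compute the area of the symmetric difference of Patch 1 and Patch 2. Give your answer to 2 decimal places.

107.92

|Patch 1| = 39, |Patch 2| = 89.5, |Patch 1∩Patch 2| = 10.2909.
|Patch 1 △ Patch 2| = |Patch 1| + |Patch 2| − 2·|Patch 1∩Patch 2| = 39 + 89.5 − 20.5818 = 107.92.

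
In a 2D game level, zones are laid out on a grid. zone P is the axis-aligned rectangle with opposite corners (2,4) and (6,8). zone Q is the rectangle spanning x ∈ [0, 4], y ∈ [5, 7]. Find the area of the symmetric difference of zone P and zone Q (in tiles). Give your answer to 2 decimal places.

16.00

|zone P∩zone Q|: x∈[2,4], y∈[5,7] → 2·2 = 4.
|zone P △ zone Q| = |zone P| + |zone Q| − 2·|zone P∩zone Q| = 16 + 8 − 8 = 16.00.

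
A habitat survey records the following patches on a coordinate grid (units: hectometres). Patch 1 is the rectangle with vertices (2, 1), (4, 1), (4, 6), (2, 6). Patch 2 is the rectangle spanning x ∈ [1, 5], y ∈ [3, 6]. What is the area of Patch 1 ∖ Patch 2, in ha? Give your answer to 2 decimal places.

4.00

|Patch 1∩Patch 2|: x∈[2,4], y∈[3,6] → 2·3 = 6.
|Patch 1| = 10.
|Patch 1 ∖ Patch 2| = |Patch 1| − |Patch 1∩Patch 2| = 10 − 6 = 4.00.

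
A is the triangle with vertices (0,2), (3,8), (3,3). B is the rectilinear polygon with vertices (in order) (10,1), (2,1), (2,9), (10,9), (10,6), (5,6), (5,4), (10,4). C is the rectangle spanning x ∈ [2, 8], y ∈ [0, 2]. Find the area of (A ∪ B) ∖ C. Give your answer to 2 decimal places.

51.33

|A ∪ B| = 57.3333.
|(A ∪ B) ∩ C| = 6.
|(A ∪ B) ∖ C| = 57.3333 − 6 = 51.33.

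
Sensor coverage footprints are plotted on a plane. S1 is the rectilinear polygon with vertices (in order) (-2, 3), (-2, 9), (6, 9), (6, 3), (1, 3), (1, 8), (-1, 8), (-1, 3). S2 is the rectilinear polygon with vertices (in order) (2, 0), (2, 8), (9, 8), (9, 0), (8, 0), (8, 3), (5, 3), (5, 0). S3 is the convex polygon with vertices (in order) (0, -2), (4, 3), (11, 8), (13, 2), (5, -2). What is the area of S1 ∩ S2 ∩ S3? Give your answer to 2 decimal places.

1.43

The intersection is the polygon with vertices (5,3), (4,3), (6,4.429), (6,3).
By the shoelace formula its area is 1.43.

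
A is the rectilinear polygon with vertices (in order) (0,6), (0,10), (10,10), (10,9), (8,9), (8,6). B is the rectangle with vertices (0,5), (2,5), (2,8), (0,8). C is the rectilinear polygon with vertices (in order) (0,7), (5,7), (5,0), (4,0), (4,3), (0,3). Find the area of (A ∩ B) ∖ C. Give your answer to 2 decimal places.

2.00

|A ∩ B| = 4.
|(A ∩ B) ∩ C| = 2.
|(A ∩ B) ∖ C| = 4 − 2 = 2.00.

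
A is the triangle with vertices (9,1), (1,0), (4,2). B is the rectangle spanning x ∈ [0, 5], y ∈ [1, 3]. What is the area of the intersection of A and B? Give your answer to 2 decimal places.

The intersection is the polygon with vertices (4,2), (5,1.8), (5,1), (2.5,1).
By the shoelace formula its area is 1.65.

1.65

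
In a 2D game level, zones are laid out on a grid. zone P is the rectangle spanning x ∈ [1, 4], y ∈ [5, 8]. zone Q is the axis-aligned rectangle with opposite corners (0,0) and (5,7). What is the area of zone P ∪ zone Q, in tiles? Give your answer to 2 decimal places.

38.00

By inclusion–exclusion:
Individual areas: |zone P| = 9, |zone Q| = 35.
|zone P∩zone Q|: x∈[1,4], y∈[5,7] → 3·2 = 6.
|zone P ∪ zone Q| = 44 − 6 = 38.00.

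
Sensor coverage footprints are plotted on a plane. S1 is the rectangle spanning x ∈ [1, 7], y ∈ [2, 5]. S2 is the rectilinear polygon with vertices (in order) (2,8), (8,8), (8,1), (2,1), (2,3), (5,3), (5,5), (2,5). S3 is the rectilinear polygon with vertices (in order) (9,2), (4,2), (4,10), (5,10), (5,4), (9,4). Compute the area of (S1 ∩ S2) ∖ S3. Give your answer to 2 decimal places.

4.00

|S1 ∩ S2| = 9.
|(S1 ∩ S2) ∩ S3| = 5.
|(S1 ∩ S2) ∖ S3| = 9 − 5 = 4.00.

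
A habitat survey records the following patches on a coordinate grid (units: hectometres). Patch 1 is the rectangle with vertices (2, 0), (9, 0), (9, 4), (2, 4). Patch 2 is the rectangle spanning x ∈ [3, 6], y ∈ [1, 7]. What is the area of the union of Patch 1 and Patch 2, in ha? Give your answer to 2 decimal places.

37.00

By inclusion–exclusion:
Individual areas: |Patch 1| = 28, |Patch 2| = 18.
|Patch 1∩Patch 2|: x∈[3,6], y∈[1,4] → 3·3 = 9.
|Patch 1 ∪ Patch 2| = 46 − 9 = 37.00.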